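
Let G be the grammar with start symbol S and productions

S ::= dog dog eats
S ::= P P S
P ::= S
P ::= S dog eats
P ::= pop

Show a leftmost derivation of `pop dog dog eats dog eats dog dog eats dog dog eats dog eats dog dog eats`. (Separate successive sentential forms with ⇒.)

S ⇒ P P S ⇒ pop P S ⇒ pop S dog eats S ⇒ pop P P S dog eats S ⇒ pop S dog eats P S dog eats S ⇒ pop dog dog eats dog eats P S dog eats S ⇒ pop dog dog eats dog eats S S dog eats S ⇒ pop dog dog eats dog eats dog dog eats S dog eats S ⇒ pop dog dog eats dog eats dog dog eats dog dog eats dog eats S ⇒ pop dog dog eats dog eats dog dog eats dog dog eats dog eats dog dog eats

S ⇒ P P S   [S ::= P P S]
P P S ⇒ pop P S   [P ::= pop]
pop P S ⇒ pop S dog eats S   [P ::= S dog eats]
pop S dog eats S ⇒ pop P P S dog eats S   [S ::= P P S]
pop P P S dog eats S ⇒ pop S dog eats P S dog eats S   [P ::= S dog eats]
pop S dog eats P S dog eats S ⇒ pop dog dog eats dog eats P S dog eats S   [S ::= dog dog eats]
pop dog dog eats dog eats P S dog eats S ⇒ pop dog dog eats dog eats S S dog eats S   [P ::= S]
pop dog dog eats dog eats S S dog eats S ⇒ pop dog dog eats dog eats dog dog eats S dog eats S   [S ::= dog dog eats]
pop dog dog eats dog eats dog dog eats S dog eats S ⇒ pop dog dog eats dog eats dog dog eats dog dog eats dog eats S   [S ::= dog dog eats]
pop dog dog eats dog eats dog dog eats dog dog eats dog eats S ⇒ pop dog dog eats dog eats dog dog eats dog dog eats dog eats dog dog eats   [S ::= dog dog eats]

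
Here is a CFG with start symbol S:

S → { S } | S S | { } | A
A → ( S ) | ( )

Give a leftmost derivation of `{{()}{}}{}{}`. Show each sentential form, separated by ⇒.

S ⇒ SS ⇒ SSS ⇒ {S}SS ⇒ {SS}SS ⇒ {{S}S}SS ⇒ {{A}S}SS ⇒ {{()}S}SS ⇒ {{()}{}}SS ⇒ {{()}{}}{}S ⇒ {{()}{}}{}{}

S ⇒ SS   [S → S S]
SS ⇒ SSS   [S → S S]
SSS ⇒ {S}SS   [S → { S }]
{S}SS ⇒ {SS}SS   [S → S S]
{SS}SS ⇒ {{S}S}SS   [S → { S }]
{{S}S}SS ⇒ {{A}S}SS   [S → A]
{{A}S}SS ⇒ {{()}S}SS   [A → ( )]
{{()}S}SS ⇒ {{()}{}}SS   [S → { }]
{{()}{}}SS ⇒ {{()}{}}{}S   [S → { }]
{{()}{}}{}S ⇒ {{()}{}}{}{}   [S → { }]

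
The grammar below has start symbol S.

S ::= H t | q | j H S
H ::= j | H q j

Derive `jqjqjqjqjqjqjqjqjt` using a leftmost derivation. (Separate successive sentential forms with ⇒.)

S ⇒ Ht   [S ::= H t]
Ht ⇒ Hqjt   [H ::= H q j]
Hqjt ⇒ Hqjqjt   [H ::= H q j]
Hqjqjt ⇒ Hqjqjqjt   [H ::= H q j]
Hqjqjqjt ⇒ Hqjqjqjqjt   [H ::= H q j]
Hqjqjqjqjt ⇒ Hqjqjqjqjqjt   [H ::= H q j]
Hqjqjqjqjqjt ⇒ Hqjqjqjqjqjqjt   [H ::= H q j]
Hqjqjqjqjqjqjt ⇒ Hqjqjqjqjqjqjqjt   [H ::= H q j]
Hqjqjqjqjqjqjqjt ⇒ Hqjqjqjqjqjqjqjqjt   [H ::= H q j]
Hqjqjqjqjqjqjqjqjt ⇒ jqjqjqjqjqjqjqjqjt   [H ::= j]

S ⇒ Ht ⇒ Hqjt ⇒ Hqjqjt ⇒ Hqjqjqjt ⇒ Hqjqjqjqjt ⇒ Hqjqjqjqjqjt ⇒ Hqjqjqjqjqjqjt ⇒ Hqjqjqjqjqjqjqjt ⇒ Hqjqjqjqjqjqjqjqjt ⇒ jqjqjqjqjqjqjqjqjt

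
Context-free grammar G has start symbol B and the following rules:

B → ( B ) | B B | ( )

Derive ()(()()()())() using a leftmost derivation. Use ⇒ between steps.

B ⇒ BB ⇒ BBB ⇒ ()BB ⇒ ()(B)B ⇒ ()(BB)B ⇒ ()(()B)B ⇒ ()(()BB)B ⇒ ()(()BBB)B ⇒ ()(()()BB)B ⇒ ()(()()()B)B ⇒ ()(()()()())B ⇒ ()(()()()())()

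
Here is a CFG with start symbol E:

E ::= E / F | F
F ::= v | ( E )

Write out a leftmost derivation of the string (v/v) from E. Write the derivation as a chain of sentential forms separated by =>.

E => F   [E ::= F]
F => (E)   [F ::= ( E )]
(E) => (E/F)   [E ::= E / F]
(E/F) => (F/F)   [E ::= F]
(F/F) => (v/F)   [F ::= v]
(v/F) => (v/v)   [F ::= v]

E=>F=>(E)=>(E/F)=>(F/F)=>(v/F)=>(v/v)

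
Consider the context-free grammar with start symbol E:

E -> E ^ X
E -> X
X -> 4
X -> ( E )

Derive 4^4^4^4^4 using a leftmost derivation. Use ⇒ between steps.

E ⇒ E^X ⇒ E^X^X ⇒ E^X^X^X ⇒ E^X^X^X^X ⇒ X^X^X^X^X ⇒ 4^X^X^X^X ⇒ 4^4^X^X^X ⇒ 4^4^4^X^X ⇒ 4^4^4^4^X ⇒ 4^4^4^4^4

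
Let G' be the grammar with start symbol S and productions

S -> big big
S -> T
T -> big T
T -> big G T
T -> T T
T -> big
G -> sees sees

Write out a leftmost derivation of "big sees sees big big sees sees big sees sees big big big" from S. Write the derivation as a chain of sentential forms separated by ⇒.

S ⇒ T ⇒ big G T ⇒ big sees sees T ⇒ big sees sees T T ⇒ big sees sees big T T ⇒ big sees sees big big G T T ⇒ big sees sees big big sees sees T T ⇒ big sees sees big big sees sees big G T T ⇒ big sees sees big big sees sees big sees sees T T ⇒ big sees sees big big sees sees big sees sees big T T ⇒ big sees sees big big sees sees big sees sees big big T ⇒ big sees sees big big sees sees big sees sees big big big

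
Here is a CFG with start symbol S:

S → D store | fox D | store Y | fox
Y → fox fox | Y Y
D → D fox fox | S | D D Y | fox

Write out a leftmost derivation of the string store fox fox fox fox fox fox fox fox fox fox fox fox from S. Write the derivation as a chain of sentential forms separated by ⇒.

S ⇒ store Y ⇒ store Y Y ⇒ store Y Y Y ⇒ store fox fox Y Y ⇒ store fox fox Y Y Y ⇒ store fox fox Y Y Y Y ⇒ store fox fox fox fox Y Y Y ⇒ store fox fox fox fox Y Y Y Y ⇒ store fox fox fox fox fox fox Y Y Y ⇒ store fox fox fox fox fox fox fox fox Y Y ⇒ store fox fox fox fox fox fox fox fox fox fox Y ⇒ store fox fox fox fox fox fox fox fox fox fox fox fox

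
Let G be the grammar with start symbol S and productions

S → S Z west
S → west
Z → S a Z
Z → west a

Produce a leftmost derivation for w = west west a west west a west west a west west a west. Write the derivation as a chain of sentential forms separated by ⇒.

S ⇒ S Z west ⇒ S Z west Z west ⇒ S Z west Z west Z west ⇒ S Z west Z west Z west Z west ⇒ west Z west Z west Z west Z west ⇒ west west a west Z west Z west Z west ⇒ west west a west west a west Z west Z west ⇒ west west a west west a west west a west Z west ⇒ west west a west west a west west a west west a west

S ⇒ S Z west   [S → S Z west]
S Z west ⇒ S Z west Z west   [S → S Z west]
S Z west Z west ⇒ S Z west Z west Z west   [S → S Z west]
S Z west Z west Z west ⇒ S Z west Z west Z west Z west   [S → S Z west]
S Z west Z west Z west Z west ⇒ west Z west Z west Z west Z west   [S → west]
west Z west Z west Z west Z west ⇒ west west a west Z west Z west Z west   [Z → west a]
west west a west Z west Z west Z west ⇒ west west a west west a west Z west Z west   [Z → west a]
west west a west west a west Z west Z west ⇒ west west a west west a west west a west Z west   [Z → west a]
west west a west west a west west a west Z west ⇒ west west a west west a west west a west west a west   [Z → west a]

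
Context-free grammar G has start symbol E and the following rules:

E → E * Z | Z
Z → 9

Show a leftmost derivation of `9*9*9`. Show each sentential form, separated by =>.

E => E*Z   [E → E * Z]
E*Z => E*Z*Z   [E → E * Z]
E*Z*Z => Z*Z*Z   [E → Z]
Z*Z*Z => 9*Z*Z   [Z → 9]
9*Z*Z => 9*9*Z   [Z → 9]
9*9*Z => 9*9*9   [Z → 9]

E=>E*Z=>E*Z*Z=>Z*Z*Z=>9*Z*Z=>9*9*Z=>9*9*9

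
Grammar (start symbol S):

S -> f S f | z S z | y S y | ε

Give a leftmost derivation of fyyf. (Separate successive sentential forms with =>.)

S => fSf   [S -> f S f]
fSf => fySyf   [S -> y S y]
fySyf => fyyf   [S -> ε]

S => fSf => fySyf => fyyf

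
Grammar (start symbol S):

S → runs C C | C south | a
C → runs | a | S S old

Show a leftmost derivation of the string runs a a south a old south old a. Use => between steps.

S => runs C C   [S → runs C C]
runs C C => runs S S old C   [C → S S old]
runs S S old C => runs a S old C   [S → a]
runs a S old C => runs a C south old C   [S → C south]
runs a C south old C => runs a S S old south old C   [C → S S old]
runs a S S old south old C => runs a C south S old south old C   [S → C south]
runs a C south S old south old C => runs a a south S old south old C   [C → a]
runs a a south S old south old C => runs a a south a old south old C   [S → a]
runs a a south a old south old C => runs a a south a old south old a   [C → a]

S => runs C C => runs S S old C => runs a S old C => runs a C south old C => runs a S S old south old C => runs a C south S old south old C => runs a a south S old south old C => runs a a south a old south old C => runs a a south a old south old a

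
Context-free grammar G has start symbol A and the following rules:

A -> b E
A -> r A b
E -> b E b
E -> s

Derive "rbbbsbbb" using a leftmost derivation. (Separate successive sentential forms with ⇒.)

A ⇒ rAb   [A -> r A b]
rAb ⇒ rbEb   [A -> b E]
rbEb ⇒ rbbEbb   [E -> b E b]
rbbEbb ⇒ rbbbEbbb   [E -> b E b]
rbbbEbbb ⇒ rbbbsbbb   [E -> s]

A ⇒ rAb ⇒ rbEb ⇒ rbbEbb ⇒ rbbbEbbb ⇒ rbbbsbbb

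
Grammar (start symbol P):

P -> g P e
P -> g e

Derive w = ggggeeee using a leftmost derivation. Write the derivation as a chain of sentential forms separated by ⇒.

P ⇒ gPe   [P -> g P e]
gPe ⇒ ggPee   [P -> g P e]
ggPee ⇒ gggPeee   [P -> g P e]
gggPeee ⇒ ggggeeee   [P -> g e]

P ⇒ gPe ⇒ ggPee ⇒ gggPeee ⇒ ggggeeee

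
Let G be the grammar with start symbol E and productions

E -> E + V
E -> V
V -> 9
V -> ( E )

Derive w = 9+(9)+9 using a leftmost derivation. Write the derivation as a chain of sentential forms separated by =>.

E => E+V   [E -> E + V]
E+V => E+V+V   [E -> E + V]
E+V+V => V+V+V   [E -> V]
V+V+V => 9+V+V   [V -> 9]
9+V+V => 9+(E)+V   [V -> ( E )]
9+(E)+V => 9+(V)+V   [E -> V]
9+(V)+V => 9+(9)+V   [V -> 9]
9+(9)+V => 9+(9)+9   [V -> 9]

E=>E+V=>E+V+V=>V+V+V=>9+V+V=>9+(E)+V=>9+(V)+V=>9+(9)+V=>9+(9)+9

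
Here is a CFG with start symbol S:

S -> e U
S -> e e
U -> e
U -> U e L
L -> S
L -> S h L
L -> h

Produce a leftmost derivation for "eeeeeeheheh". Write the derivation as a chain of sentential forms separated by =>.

S => eU => eUeL => eUeLeL => eeeLeL => eeeSeL => eeeeUeL => eeeeUeLeL => eeeeUeLeLeL => eeeeeeLeLeL => eeeeeeheLeL => eeeeeeheheL => eeeeeeheheh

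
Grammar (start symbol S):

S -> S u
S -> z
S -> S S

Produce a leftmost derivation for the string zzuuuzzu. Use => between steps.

S => Su => SSu => SSSu => SuSSu => SuuSSu => SuuuSSu => SSuuuSSu => zSuuuSSu => zzuuuSSu => zzuuuzSu => zzuuuzzu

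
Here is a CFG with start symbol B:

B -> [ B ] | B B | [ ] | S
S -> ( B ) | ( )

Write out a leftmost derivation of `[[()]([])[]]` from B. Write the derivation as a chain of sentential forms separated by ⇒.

B ⇒ [B] ⇒ [BB] ⇒ [[B]B] ⇒ [[S]B] ⇒ [[()]B] ⇒ [[()]BB] ⇒ [[()]SB] ⇒ [[()](B)B] ⇒ [[()]([])B] ⇒ [[()]([])[]]

B ⇒ [B]   [B -> [ B ]]
[B] ⇒ [BB]   [B -> B B]
[BB] ⇒ [[B]B]   [B -> [ B ]]
[[B]B] ⇒ [[S]B]   [B -> S]
[[S]B] ⇒ [[()]B]   [S -> ( )]
[[()]B] ⇒ [[()]BB]   [B -> B B]
[[()]BB] ⇒ [[()]SB]   [B -> S]
[[()]SB] ⇒ [[()](B)B]   [S -> ( B )]
[[()](B)B] ⇒ [[()]([])B]   [B -> [ ]]
[[()]([])B] ⇒ [[()]([])[]]   [B -> [ ]]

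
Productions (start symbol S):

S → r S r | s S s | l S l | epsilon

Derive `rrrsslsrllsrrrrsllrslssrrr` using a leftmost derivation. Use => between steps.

S=>rSr=>rrSrr=>rrrSrrr=>rrrsSsrrr=>rrrssSssrrr=>rrrsslSlssrrr=>rrrsslsSslssrrr=>rrrsslsrSrslssrrr=>rrrsslsrlSlrslssrrr=>rrrsslsrllSllrslssrrr=>rrrsslsrllsSsllrslssrrr=>rrrsslsrllsrSrsllrslssrrr=>rrrsslsrllsrrSrrsllrslssrrr=>rrrsslsrllsrrrrsllrslssrrr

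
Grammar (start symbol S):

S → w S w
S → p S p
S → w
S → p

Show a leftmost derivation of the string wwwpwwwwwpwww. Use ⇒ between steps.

S⇒wSw⇒wwSww⇒wwwSwww⇒wwwpSpwww⇒wwwpwSwpwww⇒wwwpwwSwwpwww⇒wwwpwwwwwpwww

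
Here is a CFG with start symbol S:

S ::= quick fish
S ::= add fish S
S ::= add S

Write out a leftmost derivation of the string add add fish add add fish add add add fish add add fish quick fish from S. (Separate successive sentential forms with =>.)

S => add S => add add fish S => add add fish add S => add add fish add add fish S => add add fish add add fish add S => add add fish add add fish add add S => add add fish add add fish add add add fish S => add add fish add add fish add add add fish add S => add add fish add add fish add add add fish add add fish S => add add fish add add fish add add add fish add add fish quick fish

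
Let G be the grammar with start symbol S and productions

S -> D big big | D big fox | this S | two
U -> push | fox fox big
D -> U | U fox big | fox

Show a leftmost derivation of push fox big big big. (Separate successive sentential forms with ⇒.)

S ⇒ D big big ⇒ U fox big big big ⇒ push fox big big big

S ⇒ D big big   [S -> D big big]
D big big ⇒ U fox big big big   [D -> U fox big]
U fox big big big ⇒ push fox big big big   [U -> push]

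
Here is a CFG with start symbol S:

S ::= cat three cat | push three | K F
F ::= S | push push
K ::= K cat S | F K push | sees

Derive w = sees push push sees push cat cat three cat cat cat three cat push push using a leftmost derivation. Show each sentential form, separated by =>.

S => K F => K cat S F => K cat S cat S F => F K push cat S cat S F => S K push cat S cat S F => K F K push cat S cat S F => sees F K push cat S cat S F => sees push push K push cat S cat S F => sees push push sees push cat S cat S F => sees push push sees push cat cat three cat cat S F => sees push push sees push cat cat three cat cat cat three cat F => sees push push sees push cat cat three cat cat cat three cat push push

S => K F   [S ::= K F]
K F => K cat S F   [K ::= K cat S]
K cat S F => K cat S cat S F   [K ::= K cat S]
K cat S cat S F => F K push cat S cat S F   [K ::= F K push]
F K push cat S cat S F => S K push cat S cat S F   [F ::= S]
S K push cat S cat S F => K F K push cat S cat S F   [S ::= K F]
K F K push cat S cat S F => sees F K push cat S cat S F   [K ::= sees]
sees F K push cat S cat S F => sees push push K push cat S cat S F   [F ::= push push]
sees push push K push cat S cat S F => sees push push sees push cat S cat S F   [K ::= sees]
sees push push sees push cat S cat S F => sees push push sees push cat cat three cat cat S F   [S ::= cat three cat]
sees push push sees push cat cat three cat cat S F => sees push push sees push cat cat three cat cat cat three cat F   [S ::= cat three cat]
sees push push sees push cat cat three cat cat cat three cat F => sees push push sees push cat cat three cat cat cat three cat push push   [F ::= push push]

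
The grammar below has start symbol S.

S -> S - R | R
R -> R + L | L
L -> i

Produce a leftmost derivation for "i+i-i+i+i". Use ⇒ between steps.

S ⇒ S-R   [S -> S - R]
S-R ⇒ R-R   [S -> R]
R-R ⇒ R+L-R   [R -> R + L]
R+L-R ⇒ L+L-R   [R -> L]
L+L-R ⇒ i+L-R   [L -> i]
i+L-R ⇒ i+i-R   [L -> i]
i+i-R ⇒ i+i-R+L   [R -> R + L]
i+i-R+L ⇒ i+i-R+L+L   [R -> R + L]
i+i-R+L+L ⇒ i+i-L+L+L   [R -> L]
i+i-L+L+L ⇒ i+i-i+L+L   [L -> i]
i+i-i+L+L ⇒ i+i-i+i+L   [L -> i]
i+i-i+i+L ⇒ i+i-i+i+i   [L -> i]

S⇒S-R⇒R-R⇒R+L-R⇒L+L-R⇒i+L-R⇒i+i-R⇒i+i-R+L⇒i+i-R+L+L⇒i+i-L+L+L⇒i+i-i+L+L⇒i+i-i+i+L⇒i+i-i+i+i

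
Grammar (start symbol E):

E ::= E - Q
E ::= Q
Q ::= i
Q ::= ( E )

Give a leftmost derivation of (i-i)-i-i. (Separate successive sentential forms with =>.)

E => E-Q => E-Q-Q => Q-Q-Q => (E)-Q-Q => (E-Q)-Q-Q => (Q-Q)-Q-Q => (i-Q)-Q-Q => (i-i)-Q-Q => (i-i)-i-Q => (i-i)-i-i

E => E-Q   [E ::= E - Q]
E-Q => E-Q-Q   [E ::= E - Q]
E-Q-Q => Q-Q-Q   [E ::= Q]
Q-Q-Q => (E)-Q-Q   [Q ::= ( E )]
(E)-Q-Q => (E-Q)-Q-Q   [E ::= E - Q]
(E-Q)-Q-Q => (Q-Q)-Q-Q   [E ::= Q]
(Q-Q)-Q-Q => (i-Q)-Q-Q   [Q ::= i]
(i-Q)-Q-Q => (i-i)-Q-Q   [Q ::= i]
(i-i)-Q-Q => (i-i)-i-Q   [Q ::= i]
(i-i)-i-Q => (i-i)-i-i   [Q ::= i]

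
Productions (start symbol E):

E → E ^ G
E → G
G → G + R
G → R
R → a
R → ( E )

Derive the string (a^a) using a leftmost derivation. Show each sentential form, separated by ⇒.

E ⇒ G ⇒ R ⇒ (E) ⇒ (E^G) ⇒ (G^G) ⇒ (R^G) ⇒ (a^G) ⇒ (a^R) ⇒ (a^a)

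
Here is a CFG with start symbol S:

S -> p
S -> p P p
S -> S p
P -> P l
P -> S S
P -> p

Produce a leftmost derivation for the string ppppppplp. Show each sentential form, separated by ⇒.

S ⇒ pPp ⇒ pPlp ⇒ pSSlp ⇒ pSpSlp ⇒ pSppSlp ⇒ pSpppSlp ⇒ pSppppSlp ⇒ ppppppSlp ⇒ ppppppplp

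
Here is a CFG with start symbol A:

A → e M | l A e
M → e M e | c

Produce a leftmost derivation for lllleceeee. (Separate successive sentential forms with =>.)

A => lAe => llAee => lllAeee => llllAeeee => lllleMeeee => lllleceeee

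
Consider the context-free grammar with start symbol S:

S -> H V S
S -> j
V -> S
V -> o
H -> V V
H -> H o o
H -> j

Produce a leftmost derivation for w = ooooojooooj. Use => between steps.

S => HVS   [S -> H V S]
HVS => HooVS   [H -> H o o]
HooVS => VVooVS   [H -> V V]
VVooVS => SVooVS   [V -> S]
SVooVS => HVSVooVS   [S -> H V S]
HVSVooVS => HooVSVooVS   [H -> H o o]
HooVSVooVS => VVooVSVooVS   [H -> V V]
VVooVSVooVS => oVooVSVooVS   [V -> o]
oVooVSVooVS => ooooVSVooVS   [V -> o]
ooooVSVooVS => oooooSVooVS   [V -> o]
oooooSVooVS => ooooojVooVS   [S -> j]
ooooojVooVS => ooooojoooVS   [V -> o]
ooooojoooVS => ooooojooooS   [V -> o]
ooooojooooS => ooooojooooj   [S -> j]

S => HVS => HooVS => VVooVS => SVooVS => HVSVooVS => HooVSVooVS => VVooVSVooVS => oVooVSVooVS => ooooVSVooVS => oooooSVooVS => ooooojVooVS => ooooojoooVS => ooooojooooS => ooooojooooj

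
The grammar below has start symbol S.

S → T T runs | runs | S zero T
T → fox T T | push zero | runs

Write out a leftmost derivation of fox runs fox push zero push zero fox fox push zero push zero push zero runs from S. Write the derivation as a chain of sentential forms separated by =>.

S => T T runs => fox T T T runs => fox runs T T runs => fox runs fox T T T runs => fox runs fox push zero T T runs => fox runs fox push zero push zero T runs => fox runs fox push zero push zero fox T T runs => fox runs fox push zero push zero fox fox T T T runs => fox runs fox push zero push zero fox fox push zero T T runs => fox runs fox push zero push zero fox fox push zero push zero T runs => fox runs fox push zero push zero fox fox push zero push zero push zero runs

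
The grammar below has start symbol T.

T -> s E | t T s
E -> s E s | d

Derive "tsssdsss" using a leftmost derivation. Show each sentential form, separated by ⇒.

T ⇒ tTs ⇒ tsEs ⇒ tssEss ⇒ tsssEsss ⇒ tsssdsss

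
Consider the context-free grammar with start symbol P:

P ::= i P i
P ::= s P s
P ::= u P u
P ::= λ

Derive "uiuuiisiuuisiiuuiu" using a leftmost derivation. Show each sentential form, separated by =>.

P => uPu   [P ::= u P u]
uPu => uiPiu   [P ::= i P i]
uiPiu => uiuPuiu   [P ::= u P u]
uiuPuiu => uiuuPuuiu   [P ::= u P u]
uiuuPuuiu => uiuuiPiuuiu   [P ::= i P i]
uiuuiPiuuiu => uiuuiiPiiuuiu   [P ::= i P i]
uiuuiiPiiuuiu => uiuuiisPsiiuuiu   [P ::= s P s]
uiuuiisPsiiuuiu => uiuuiisiPisiiuuiu   [P ::= i P i]
uiuuiisiPisiiuuiu => uiuuiisiuPuisiiuuiu   [P ::= u P u]
uiuuiisiuPuisiiuuiu => uiuuiisiuuisiiuuiu   [P ::= λ]

P=>uPu=>uiPiu=>uiuPuiu=>uiuuPuuiu=>uiuuiPiuuiu=>uiuuiiPiiuuiu=>uiuuiisPsiiuuiu=>uiuuiisiPisiiuuiu=>uiuuiisiuPuisiiuuiu=>uiuuiisiuuisiiuuiu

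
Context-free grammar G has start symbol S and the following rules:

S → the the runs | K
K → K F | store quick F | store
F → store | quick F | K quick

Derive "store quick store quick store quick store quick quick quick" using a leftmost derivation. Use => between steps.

S => K => store quick F => store quick K quick => store quick store quick F quick => store quick store quick K quick quick => store quick store quick store quick F quick quick => store quick store quick store quick K quick quick quick => store quick store quick store quick store quick quick quick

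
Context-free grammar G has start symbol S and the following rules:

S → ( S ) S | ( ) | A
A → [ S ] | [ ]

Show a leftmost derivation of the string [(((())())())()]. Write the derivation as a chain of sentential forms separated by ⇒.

S ⇒ A   [S → A]
A ⇒ [S]   [A → [ S ]]
[S] ⇒ [(S)S]   [S → ( S ) S]
[(S)S] ⇒ [((S)S)S]   [S → ( S ) S]
[((S)S)S] ⇒ [(((S)S)S)S]   [S → ( S ) S]
[(((S)S)S)S] ⇒ [(((())S)S)S]   [S → ( )]
[(((())S)S)S] ⇒ [(((())())S)S]   [S → ( )]
[(((())())S)S] ⇒ [(((())())())S]   [S → ( )]
[(((())())())S] ⇒ [(((())())())()]   [S → ( )]

S ⇒ A ⇒ [S] ⇒ [(S)S] ⇒ [((S)S)S] ⇒ [(((S)S)S)S] ⇒ [(((())S)S)S] ⇒ [(((())())S)S] ⇒ [(((())())())S] ⇒ [(((())())())()]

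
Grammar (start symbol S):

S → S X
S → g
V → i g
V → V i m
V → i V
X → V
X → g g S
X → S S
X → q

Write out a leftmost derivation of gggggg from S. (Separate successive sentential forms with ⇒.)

S ⇒ SX ⇒ gX ⇒ gSS ⇒ gSXS ⇒ ggXS ⇒ ggggSS ⇒ gggggS ⇒ gggggg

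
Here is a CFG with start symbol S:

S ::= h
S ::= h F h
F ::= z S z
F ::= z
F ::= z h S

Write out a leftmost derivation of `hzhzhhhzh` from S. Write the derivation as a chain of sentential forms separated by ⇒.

S⇒hFh⇒hzSzh⇒hzhFhzh⇒hzhzhShzh⇒hzhzhhhzh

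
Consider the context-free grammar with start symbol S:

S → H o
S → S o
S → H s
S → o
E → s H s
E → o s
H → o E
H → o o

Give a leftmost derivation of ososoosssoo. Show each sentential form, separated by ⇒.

S ⇒ So   [S → S o]
So ⇒ Hoo   [S → H o]
Hoo ⇒ oEoo   [H → o E]
oEoo ⇒ osHsoo   [E → s H s]
osHsoo ⇒ osoEsoo   [H → o E]
osoEsoo ⇒ ososHssoo   [E → s H s]
ososHssoo ⇒ ososoEssoo   [H → o E]
ososoEssoo ⇒ ososoosssoo   [E → o s]

S ⇒ So ⇒ Hoo ⇒ oEoo ⇒ osHsoo ⇒ osoEsoo ⇒ ososHssoo ⇒ ososoEssoo ⇒ ososoosssoo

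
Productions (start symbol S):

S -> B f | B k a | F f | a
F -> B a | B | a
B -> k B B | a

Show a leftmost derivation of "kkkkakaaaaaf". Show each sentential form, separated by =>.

S => Bf => kBBf => kkBBBf => kkkBBBBf => kkkkBBBBBf => kkkkaBBBBf => kkkkakBBBBBf => kkkkakaBBBBf => kkkkakaaBBBf => kkkkakaaaBBf => kkkkakaaaaBf => kkkkakaaaaaf

S => Bf   [S -> B f]
Bf => kBBf   [B -> k B B]
kBBf => kkBBBf   [B -> k B B]
kkBBBf => kkkBBBBf   [B -> k B B]
kkkBBBBf => kkkkBBBBBf   [B -> k B B]
kkkkBBBBBf => kkkkaBBBBf   [B -> a]
kkkkaBBBBf => kkkkakBBBBBf   [B -> k B B]
kkkkakBBBBBf => kkkkakaBBBBf   [B -> a]
kkkkakaBBBBf => kkkkakaaBBBf   [B -> a]
kkkkakaaBBBf => kkkkakaaaBBf   [B -> a]
kkkkakaaaBBf => kkkkakaaaaBf   [B -> a]
kkkkakaaaaBf => kkkkakaaaaaf   [B -> a]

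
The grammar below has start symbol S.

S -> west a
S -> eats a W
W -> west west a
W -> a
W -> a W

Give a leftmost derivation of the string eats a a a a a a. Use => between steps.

S => eats a W => eats a a W => eats a a a W => eats a a a a W => eats a a a a a W => eats a a a a a a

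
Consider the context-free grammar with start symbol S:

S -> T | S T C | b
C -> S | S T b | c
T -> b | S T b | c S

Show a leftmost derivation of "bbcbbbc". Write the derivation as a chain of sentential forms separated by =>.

S => STC   [S -> S T C]
STC => TTC   [S -> T]
TTC => STbTC   [T -> S T b]
STbTC => STCTbTC   [S -> S T C]
STCTbTC => bTCTbTC   [S -> b]
bTCTbTC => bbCTbTC   [T -> b]
bbCTbTC => bbcTbTC   [C -> c]
bbcTbTC => bbcbbTC   [T -> b]
bbcbbTC => bbcbbbC   [T -> b]
bbcbbbC => bbcbbbc   [C -> c]

S => STC => TTC => STbTC => STCTbTC => bTCTbTC => bbCTbTC => bbcTbTC => bbcbbTC => bbcbbbC => bbcbbbc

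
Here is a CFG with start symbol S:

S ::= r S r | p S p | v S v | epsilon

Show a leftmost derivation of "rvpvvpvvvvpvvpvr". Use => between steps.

S=>rSr=>rvSvr=>rvpSpvr=>rvpvSvpvr=>rvpvvSvvpvr=>rvpvvpSpvvpvr=>rvpvvpvSvpvvpvr=>rvpvvpvvSvvpvvpvr=>rvpvvpvvvvpvvpvr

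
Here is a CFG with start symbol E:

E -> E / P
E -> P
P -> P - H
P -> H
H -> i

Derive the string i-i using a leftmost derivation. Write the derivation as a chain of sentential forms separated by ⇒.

E ⇒ P ⇒ P-H ⇒ H-H ⇒ i-H ⇒ i-i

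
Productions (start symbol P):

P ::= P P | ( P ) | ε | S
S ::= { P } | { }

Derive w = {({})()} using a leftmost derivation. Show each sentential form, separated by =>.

P => S => {P} => {PP} => {(P)P} => {(PP)P} => {(SP)P} => {({}P)P} => {({})P} => {({})(P)} => {({})()}

P => S   [P ::= S]
S => {P}   [S ::= { P }]
{P} => {PP}   [P ::= P P]
{PP} => {(P)P}   [P ::= ( P )]
{(P)P} => {(PP)P}   [P ::= P P]
{(PP)P} => {(SP)P}   [P ::= S]
{(SP)P} => {({}P)P}   [S ::= { }]
{({}P)P} => {({})P}   [P ::= ε]
{({})P} => {({})(P)}   [P ::= ( P )]
{({})(P)} => {({})()}   [P ::= ε]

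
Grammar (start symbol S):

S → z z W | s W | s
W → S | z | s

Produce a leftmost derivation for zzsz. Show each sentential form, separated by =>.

S => zzW => zzS => zzsW => zzsz

S => zzW   [S → z z W]
zzW => zzS   [W → S]
zzS => zzsW   [S → s W]
zzsW => zzsz   [W → z]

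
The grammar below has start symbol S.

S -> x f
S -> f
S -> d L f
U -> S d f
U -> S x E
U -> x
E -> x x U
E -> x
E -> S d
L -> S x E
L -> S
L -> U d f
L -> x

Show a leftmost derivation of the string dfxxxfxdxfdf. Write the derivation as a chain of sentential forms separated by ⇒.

S⇒dLf⇒dSxEf⇒dfxEf⇒dfxxxUf⇒dfxxxSxEf⇒dfxxxfxEf⇒dfxxxfxSdf⇒dfxxxfxdLfdf⇒dfxxxfxdxfdf

S ⇒ dLf   [S -> d L f]
dLf ⇒ dSxEf   [L -> S x E]
dSxEf ⇒ dfxEf   [S -> f]
dfxEf ⇒ dfxxxUf   [E -> x x U]
dfxxxUf ⇒ dfxxxSxEf   [U -> S x E]
dfxxxSxEf ⇒ dfxxxfxEf   [S -> f]
dfxxxfxEf ⇒ dfxxxfxSdf   [E -> S d]
dfxxxfxSdf ⇒ dfxxxfxdLfdf   [S -> d L f]
dfxxxfxdLfdf ⇒ dfxxxfxdxfdf   [L -> x]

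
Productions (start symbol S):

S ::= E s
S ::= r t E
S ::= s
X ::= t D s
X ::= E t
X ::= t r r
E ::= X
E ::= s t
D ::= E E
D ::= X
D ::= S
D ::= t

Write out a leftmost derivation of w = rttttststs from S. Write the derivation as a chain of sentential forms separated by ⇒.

S ⇒ rtE   [S ::= r t E]
rtE ⇒ rtX   [E ::= X]
rtX ⇒ rttDs   [X ::= t D s]
rttDs ⇒ rttEEs   [D ::= E E]
rttEEs ⇒ rttXEs   [E ::= X]
rttXEs ⇒ rttEtEs   [X ::= E t]
rttEtEs ⇒ rttXtEs   [E ::= X]
rttXtEs ⇒ rtttDstEs   [X ::= t D s]
rtttDstEs ⇒ rttttstEs   [D ::= t]
rttttstEs ⇒ rttttststs   [E ::= s t]

S ⇒ rtE ⇒ rtX ⇒ rttDs ⇒ rttEEs ⇒ rttXEs ⇒ rttEtEs ⇒ rttXtEs ⇒ rtttDstEs ⇒ rttttstEs ⇒ rttttststs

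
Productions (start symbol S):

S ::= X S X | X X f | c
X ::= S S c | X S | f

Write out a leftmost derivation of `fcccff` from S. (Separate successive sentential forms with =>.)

S=>XXf=>XSXf=>XSSXf=>XSSSXf=>fSSSXf=>fcSSXf=>fccSXf=>fcccXf=>fcccff

S => XXf   [S ::= X X f]
XXf => XSXf   [X ::= X S]
XSXf => XSSXf   [X ::= X S]
XSSXf => XSSSXf   [X ::= X S]
XSSSXf => fSSSXf   [X ::= f]
fSSSXf => fcSSXf   [S ::= c]
fcSSXf => fccSXf   [S ::= c]
fccSXf => fcccXf   [S ::= c]
fcccXf => fcccff   [X ::= f]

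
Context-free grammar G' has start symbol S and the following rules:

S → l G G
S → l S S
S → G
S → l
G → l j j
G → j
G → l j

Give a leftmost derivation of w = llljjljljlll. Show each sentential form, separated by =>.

S => lSS => llGGS => llljjGS => llljjljS => llljjljlSS => llljjljlGS => llljjljljS => llljjljljlSS => llljjljljllS => llljjljljlll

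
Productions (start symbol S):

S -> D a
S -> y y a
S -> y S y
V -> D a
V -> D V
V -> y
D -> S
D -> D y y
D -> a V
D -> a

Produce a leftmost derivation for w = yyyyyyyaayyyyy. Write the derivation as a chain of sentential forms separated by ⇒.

S⇒ySy⇒yySyy⇒yyySyyy⇒yyyySyyyy⇒yyyyySyyyyy⇒yyyyyDayyyyy⇒yyyyySayyyyy⇒yyyyyyyaayyyyy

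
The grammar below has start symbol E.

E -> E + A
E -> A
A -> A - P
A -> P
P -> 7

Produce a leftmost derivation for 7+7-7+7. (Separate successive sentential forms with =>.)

E => E+A   [E -> E + A]
E+A => E+A+A   [E -> E + A]
E+A+A => A+A+A   [E -> A]
A+A+A => P+A+A   [A -> P]
P+A+A => 7+A+A   [P -> 7]
7+A+A => 7+A-P+A   [A -> A - P]
7+A-P+A => 7+P-P+A   [A -> P]
7+P-P+A => 7+7-P+A   [P -> 7]
7+7-P+A => 7+7-7+A   [P -> 7]
7+7-7+A => 7+7-7+P   [A -> P]
7+7-7+P => 7+7-7+7   [P -> 7]

E => E+A => E+A+A => A+A+A => P+A+A => 7+A+A => 7+A-P+A => 7+P-P+A => 7+7-P+A => 7+7-7+A => 7+7-7+P => 7+7-7+7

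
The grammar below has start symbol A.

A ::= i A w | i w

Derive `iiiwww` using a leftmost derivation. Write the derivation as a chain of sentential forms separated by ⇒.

A⇒iAw⇒iiAww⇒iiiwww

A ⇒ iAw   [A ::= i A w]
iAw ⇒ iiAww   [A ::= i A w]
iiAww ⇒ iiiwww   [A ::= i w]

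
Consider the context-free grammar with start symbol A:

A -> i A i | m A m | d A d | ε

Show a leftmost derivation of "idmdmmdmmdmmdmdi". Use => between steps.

A=>iAi=>idAdi=>idmAmdi=>idmdAdmdi=>idmdmAmdmdi=>idmdmmAmmdmdi=>idmdmmdAdmmdmdi=>idmdmmdmAmdmmdmdi=>idmdmmdmmdmmdmdi

A => iAi   [A -> i A i]
iAi => idAdi   [A -> d A d]
idAdi => idmAmdi   [A -> m A m]
idmAmdi => idmdAdmdi   [A -> d A d]
idmdAdmdi => idmdmAmdmdi   [A -> m A m]
idmdmAmdmdi => idmdmmAmmdmdi   [A -> m A m]
idmdmmAmmdmdi => idmdmmdAdmmdmdi   [A -> d A d]
idmdmmdAdmmdmdi => idmdmmdmAmdmmdmdi   [A -> m A m]
idmdmmdmAmdmmdmdi => idmdmmdmmdmmdmdi   [A -> ε]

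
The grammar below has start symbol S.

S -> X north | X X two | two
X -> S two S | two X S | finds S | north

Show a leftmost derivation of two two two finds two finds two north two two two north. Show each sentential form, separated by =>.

S => X north   [S -> X north]
X north => two X S north   [X -> two X S]
two X S north => two two X S S north   [X -> two X S]
two two X S S north => two two two X S S S north   [X -> two X S]
two two two X S S S north => two two two finds S S S S north   [X -> finds S]
two two two finds S S S S north => two two two finds two S S S north   [S -> two]
two two two finds two S S S north => two two two finds two X X two S S north   [S -> X X two]
two two two finds two X X two S S north => two two two finds two finds S X two S S north   [X -> finds S]
two two two finds two finds S X two S S north => two two two finds two finds two X two S S north   [S -> two]
two two two finds two finds two X two S S north => two two two finds two finds two north two S S north   [X -> north]
two two two finds two finds two north two S S north => two two two finds two finds two north two two S north   [S -> two]
two two two finds two finds two north two two S north => two two two finds two finds two north two two two north   [S -> two]

S => X north => two X S north => two two X S S north => two two two X S S S north => two two two finds S S S S north => two two two finds two S S S north => two two two finds two X X two S S north => two two two finds two finds S X two S S north => two two two finds two finds two X two S S north => two two two finds two finds two north two S S north => two two two finds two finds two north two two S north => two two two finds two finds two north two two two north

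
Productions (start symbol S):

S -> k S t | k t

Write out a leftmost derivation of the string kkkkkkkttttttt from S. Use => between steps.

S => kSt   [S -> k S t]
kSt => kkStt   [S -> k S t]
kkStt => kkkSttt   [S -> k S t]
kkkSttt => kkkkStttt   [S -> k S t]
kkkkStttt => kkkkkSttttt   [S -> k S t]
kkkkkSttttt => kkkkkkStttttt   [S -> k S t]
kkkkkkStttttt => kkkkkkkttttttt   [S -> k t]

S=>kSt=>kkStt=>kkkSttt=>kkkkStttt=>kkkkkSttttt=>kkkkkkStttttt=>kkkkkkkttttttt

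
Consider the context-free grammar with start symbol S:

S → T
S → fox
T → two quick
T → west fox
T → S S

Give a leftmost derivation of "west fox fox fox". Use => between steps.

S => T   [S → T]
T => S S   [T → S S]
S S => T S   [S → T]
T S => west fox S   [T → west fox]
west fox S => west fox T   [S → T]
west fox T => west fox S S   [T → S S]
west fox S S => west fox fox S   [S → fox]
west fox fox S => west fox fox fox   [S → fox]

S => T => S S => T S => west fox S => west fox T => west fox S S => west fox fox S => west fox fox fox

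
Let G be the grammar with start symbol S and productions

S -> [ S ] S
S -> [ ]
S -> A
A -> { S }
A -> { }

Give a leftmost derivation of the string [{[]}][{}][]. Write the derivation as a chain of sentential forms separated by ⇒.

S ⇒ [S]S   [S -> [ S ] S]
[S]S ⇒ [A]S   [S -> A]
[A]S ⇒ [{S}]S   [A -> { S }]
[{S}]S ⇒ [{[]}]S   [S -> [ ]]
[{[]}]S ⇒ [{[]}][S]S   [S -> [ S ] S]
[{[]}][S]S ⇒ [{[]}][A]S   [S -> A]
[{[]}][A]S ⇒ [{[]}][{}]S   [A -> { }]
[{[]}][{}]S ⇒ [{[]}][{}][]   [S -> [ ]]

S ⇒ [S]S ⇒ [A]S ⇒ [{S}]S ⇒ [{[]}]S ⇒ [{[]}][S]S ⇒ [{[]}][A]S ⇒ [{[]}][{}]S ⇒ [{[]}][{}][]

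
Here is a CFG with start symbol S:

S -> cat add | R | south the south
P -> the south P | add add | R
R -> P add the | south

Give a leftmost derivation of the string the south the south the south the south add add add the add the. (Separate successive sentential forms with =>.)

S => R   [S -> R]
R => P add the   [R -> P add the]
P add the => the south P add the   [P -> the south P]
the south P add the => the south the south P add the   [P -> the south P]
the south the south P add the => the south the south the south P add the   [P -> the south P]
the south the south the south P add the => the south the south the south the south P add the   [P -> the south P]
the south the south the south the south P add the => the south the south the south the south R add the   [P -> R]
the south the south the south the south R add the => the south the south the south the south P add the add the   [R -> P add the]
the south the south the south the south P add the add the => the south the south the south the south add add add the add the   [P -> add add]

S => R => P add the => the south P add the => the south the south P add the => the south the south the south P add the => the south the south the south the south P add the => the south the south the south the south R add the => the south the south the south the south P add the add the => the south the south the south the south add add add the add the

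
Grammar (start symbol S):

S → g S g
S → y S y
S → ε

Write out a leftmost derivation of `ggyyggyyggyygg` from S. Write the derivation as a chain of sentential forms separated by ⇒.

S ⇒ gSg ⇒ ggSgg ⇒ ggySygg ⇒ ggyySyygg ⇒ ggyygSgyygg ⇒ ggyyggSggyygg ⇒ ggyyggySyggyygg ⇒ ggyyggyyggyygg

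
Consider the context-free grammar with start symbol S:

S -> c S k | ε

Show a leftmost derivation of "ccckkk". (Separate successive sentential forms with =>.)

S => cSk => ccSkk => cccSkkk => ccckkk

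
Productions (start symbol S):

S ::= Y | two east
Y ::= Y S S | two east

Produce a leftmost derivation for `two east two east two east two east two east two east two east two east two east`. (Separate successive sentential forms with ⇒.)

S ⇒ Y ⇒ Y S S ⇒ Y S S S S ⇒ Y S S S S S S ⇒ Y S S S S S S S S ⇒ two east S S S S S S S S ⇒ two east two east S S S S S S S ⇒ two east two east two east S S S S S S ⇒ two east two east two east two east S S S S S ⇒ two east two east two east two east two east S S S S ⇒ two east two east two east two east two east two east S S S ⇒ two east two east two east two east two east two east two east S S ⇒ two east two east two east two east two east two east two east two east S ⇒ two east two east two east two east two east two east two east two east two east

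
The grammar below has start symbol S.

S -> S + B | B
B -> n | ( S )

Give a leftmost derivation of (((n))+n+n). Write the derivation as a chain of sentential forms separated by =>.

S => B => (S) => (S+B) => (S+B+B) => (B+B+B) => ((S)+B+B) => ((B)+B+B) => (((S))+B+B) => (((B))+B+B) => (((n))+B+B) => (((n))+n+B) => (((n))+n+n)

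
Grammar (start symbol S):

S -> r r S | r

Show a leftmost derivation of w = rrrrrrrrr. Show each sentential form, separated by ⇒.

S⇒rrS⇒rrrrS⇒rrrrrrS⇒rrrrrrrrS⇒rrrrrrrrr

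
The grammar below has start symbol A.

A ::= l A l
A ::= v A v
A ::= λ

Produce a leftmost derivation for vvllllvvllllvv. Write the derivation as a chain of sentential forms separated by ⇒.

A ⇒ vAv   [A ::= v A v]
vAv ⇒ vvAvv   [A ::= v A v]
vvAvv ⇒ vvlAlvv   [A ::= l A l]
vvlAlvv ⇒ vvllAllvv   [A ::= l A l]
vvllAllvv ⇒ vvlllAlllvv   [A ::= l A l]
vvlllAlllvv ⇒ vvllllAllllvv   [A ::= l A l]
vvllllAllllvv ⇒ vvllllvAvllllvv   [A ::= v A v]
vvllllvAvllllvv ⇒ vvllllvvllllvv   [A ::= λ]

A ⇒ vAv ⇒ vvAvv ⇒ vvlAlvv ⇒ vvllAllvv ⇒ vvlllAlllvv ⇒ vvllllAllllvv ⇒ vvllllvAvllllvv ⇒ vvllllvvllllvv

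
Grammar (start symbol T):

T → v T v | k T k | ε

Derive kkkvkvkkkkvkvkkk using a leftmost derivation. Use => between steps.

T => kTk => kkTkk => kkkTkkk => kkkvTvkkk => kkkvkTkvkkk => kkkvkvTvkvkkk => kkkvkvkTkvkvkkk => kkkvkvkkTkkvkvkkk => kkkvkvkkkkvkvkkk

T => kTk   [T → k T k]
kTk => kkTkk   [T → k T k]
kkTkk => kkkTkkk   [T → k T k]
kkkTkkk => kkkvTvkkk   [T → v T v]
kkkvTvkkk => kkkvkTkvkkk   [T → k T k]
kkkvkTkvkkk => kkkvkvTvkvkkk   [T → v T v]
kkkvkvTvkvkkk => kkkvkvkTkvkvkkk   [T → k T k]
kkkvkvkTkvkvkkk => kkkvkvkkTkkvkvkkk   [T → k T k]
kkkvkvkkTkkvkvkkk => kkkvkvkkkkvkvkkk   [T → ε]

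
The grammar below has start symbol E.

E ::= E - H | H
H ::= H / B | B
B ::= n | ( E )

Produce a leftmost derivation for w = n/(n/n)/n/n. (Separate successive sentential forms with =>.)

E => H   [E ::= H]
H => H/B   [H ::= H / B]
H/B => H/B/B   [H ::= H / B]
H/B/B => H/B/B/B   [H ::= H / B]
H/B/B/B => B/B/B/B   [H ::= B]
B/B/B/B => n/B/B/B   [B ::= n]
n/B/B/B => n/(E)/B/B   [B ::= ( E )]
n/(E)/B/B => n/(H)/B/B   [E ::= H]
n/(H)/B/B => n/(H/B)/B/B   [H ::= H / B]
n/(H/B)/B/B => n/(B/B)/B/B   [H ::= B]
n/(B/B)/B/B => n/(n/B)/B/B   [B ::= n]
n/(n/B)/B/B => n/(n/n)/B/B   [B ::= n]
n/(n/n)/B/B => n/(n/n)/n/B   [B ::= n]
n/(n/n)/n/B => n/(n/n)/n/n   [B ::= n]

E=>H=>H/B=>H/B/B=>H/B/B/B=>B/B/B/B=>n/B/B/B=>n/(E)/B/B=>n/(H)/B/B=>n/(H/B)/B/B=>n/(B/B)/B/B=>n/(n/B)/B/B=>n/(n/n)/B/B=>n/(n/n)/n/B=>n/(n/n)/n/n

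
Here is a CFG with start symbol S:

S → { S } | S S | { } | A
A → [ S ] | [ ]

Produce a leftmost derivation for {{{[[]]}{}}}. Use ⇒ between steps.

S ⇒ {S} ⇒ {{S}} ⇒ {{SS}} ⇒ {{{S}S}} ⇒ {{{A}S}} ⇒ {{{[S]}S}} ⇒ {{{[A]}S}} ⇒ {{{[[]]}S}} ⇒ {{{[[]]}{}}}

S ⇒ {S}   [S → { S }]
{S} ⇒ {{S}}   [S → { S }]
{{S}} ⇒ {{SS}}   [S → S S]
{{SS}} ⇒ {{{S}S}}   [S → { S }]
{{{S}S}} ⇒ {{{A}S}}   [S → A]
{{{A}S}} ⇒ {{{[S]}S}}   [A → [ S ]]
{{{[S]}S}} ⇒ {{{[A]}S}}   [S → A]
{{{[A]}S}} ⇒ {{{[[]]}S}}   [A → [ ]]
{{{[[]]}S}} ⇒ {{{[[]]}{}}}   [S → { }]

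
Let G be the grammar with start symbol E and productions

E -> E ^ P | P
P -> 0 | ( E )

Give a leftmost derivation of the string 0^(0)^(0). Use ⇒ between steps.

E ⇒ E^P   [E -> E ^ P]
E^P ⇒ E^P^P   [E -> E ^ P]
E^P^P ⇒ P^P^P   [E -> P]
P^P^P ⇒ 0^P^P   [P -> 0]
0^P^P ⇒ 0^(E)^P   [P -> ( E )]
0^(E)^P ⇒ 0^(P)^P   [E -> P]
0^(P)^P ⇒ 0^(0)^P   [P -> 0]
0^(0)^P ⇒ 0^(0)^(E)   [P -> ( E )]
0^(0)^(E) ⇒ 0^(0)^(P)   [E -> P]
0^(0)^(P) ⇒ 0^(0)^(0)   [P -> 0]

E⇒E^P⇒E^P^P⇒P^P^P⇒0^P^P⇒0^(E)^P⇒0^(P)^P⇒0^(0)^P⇒0^(0)^(E)⇒0^(0)^(P)⇒0^(0)^(0)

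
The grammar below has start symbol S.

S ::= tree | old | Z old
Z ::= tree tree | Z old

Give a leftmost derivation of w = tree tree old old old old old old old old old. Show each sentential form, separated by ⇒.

S ⇒ Z old ⇒ Z old old ⇒ Z old old old ⇒ Z old old old old ⇒ Z old old old old old ⇒ Z old old old old old old ⇒ Z old old old old old old old ⇒ Z old old old old old old old old ⇒ Z old old old old old old old old old ⇒ tree tree old old old old old old old old old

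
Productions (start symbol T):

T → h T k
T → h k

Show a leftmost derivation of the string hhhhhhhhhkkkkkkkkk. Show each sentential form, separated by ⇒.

T ⇒ hTk   [T → h T k]
hTk ⇒ hhTkk   [T → h T k]
hhTkk ⇒ hhhTkkk   [T → h T k]
hhhTkkk ⇒ hhhhTkkkk   [T → h T k]
hhhhTkkkk ⇒ hhhhhTkkkkk   [T → h T k]
hhhhhTkkkkk ⇒ hhhhhhTkkkkkk   [T → h T k]
hhhhhhTkkkkkk ⇒ hhhhhhhTkkkkkkk   [T → h T k]
hhhhhhhTkkkkkkk ⇒ hhhhhhhhTkkkkkkkk   [T → h T k]
hhhhhhhhTkkkkkkkk ⇒ hhhhhhhhhkkkkkkkkk   [T → h k]

T ⇒ hTk ⇒ hhTkk ⇒ hhhTkkk ⇒ hhhhTkkkk ⇒ hhhhhTkkkkk ⇒ hhhhhhTkkkkkk ⇒ hhhhhhhTkkkkkkk ⇒ hhhhhhhhTkkkkkkkk ⇒ hhhhhhhhhkkkkkkkkk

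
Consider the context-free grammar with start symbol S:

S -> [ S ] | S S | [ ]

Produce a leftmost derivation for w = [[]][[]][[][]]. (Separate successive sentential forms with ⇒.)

S ⇒ SS   [S -> S S]
SS ⇒ [S]S   [S -> [ S ]]
[S]S ⇒ [[]]S   [S -> [ ]]
[[]]S ⇒ [[]]SS   [S -> S S]
[[]]SS ⇒ [[]][S]S   [S -> [ S ]]
[[]][S]S ⇒ [[]][[]]S   [S -> [ ]]
[[]][[]]S ⇒ [[]][[]][S]   [S -> [ S ]]
[[]][[]][S] ⇒ [[]][[]][SS]   [S -> S S]
[[]][[]][SS] ⇒ [[]][[]][[]S]   [S -> [ ]]
[[]][[]][[]S] ⇒ [[]][[]][[][]]   [S -> [ ]]

S ⇒ SS ⇒ [S]S ⇒ [[]]S ⇒ [[]]SS ⇒ [[]][S]S ⇒ [[]][[]]S ⇒ [[]][[]][S] ⇒ [[]][[]][SS] ⇒ [[]][[]][[]S] ⇒ [[]][[]][[][]]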